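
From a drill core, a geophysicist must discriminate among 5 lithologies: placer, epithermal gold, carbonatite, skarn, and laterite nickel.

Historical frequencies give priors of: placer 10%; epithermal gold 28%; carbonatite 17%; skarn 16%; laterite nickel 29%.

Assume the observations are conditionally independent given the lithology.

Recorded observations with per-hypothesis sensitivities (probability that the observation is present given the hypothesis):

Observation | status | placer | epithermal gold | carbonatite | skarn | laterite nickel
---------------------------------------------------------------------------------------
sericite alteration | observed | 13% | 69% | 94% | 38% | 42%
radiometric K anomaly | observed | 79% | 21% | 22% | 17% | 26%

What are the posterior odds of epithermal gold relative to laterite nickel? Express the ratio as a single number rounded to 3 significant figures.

Posterior odds equal prior odds times the likelihood ratio; only the two competing hypotheses matter.
  epithermal gold: 0.28 × 0.69 × 0.21 = 0.040572
  laterite nickel: 0.29 × 0.42 × 0.26 = 0.031668
Odds(epithermal gold : laterite nickel) = 0.040572 / 0.031668 ≈ 1.28.

1.28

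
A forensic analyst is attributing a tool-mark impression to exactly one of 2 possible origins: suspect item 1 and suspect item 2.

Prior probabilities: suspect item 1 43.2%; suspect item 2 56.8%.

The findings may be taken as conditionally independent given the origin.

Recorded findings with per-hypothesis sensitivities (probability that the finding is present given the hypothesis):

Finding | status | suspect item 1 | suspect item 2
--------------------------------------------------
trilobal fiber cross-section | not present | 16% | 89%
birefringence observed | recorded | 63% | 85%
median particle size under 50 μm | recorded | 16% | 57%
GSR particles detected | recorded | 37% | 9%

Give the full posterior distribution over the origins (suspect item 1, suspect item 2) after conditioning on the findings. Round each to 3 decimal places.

Multiply each prior by the joint likelihood of the evidence pattern (using 1 − P(present | H) for each absent finding):
  suspect item 1: 0.432 × (1 − 0.16) × 0.63 × 0.16 × 0.37 = 0.013534
  suspect item 2: 0.568 × (1 − 0.89) × 0.85 × 0.57 × 0.09 = 0.0027244
The unnormalized weights sum to 0.016258.
P(suspect item 1 | evidence) = 0.013534 / 0.016258 ≈ 0.832
P(suspect item 2 | evidence) = 0.0027244 / 0.016258 ≈ 0.168

0.832, 0.168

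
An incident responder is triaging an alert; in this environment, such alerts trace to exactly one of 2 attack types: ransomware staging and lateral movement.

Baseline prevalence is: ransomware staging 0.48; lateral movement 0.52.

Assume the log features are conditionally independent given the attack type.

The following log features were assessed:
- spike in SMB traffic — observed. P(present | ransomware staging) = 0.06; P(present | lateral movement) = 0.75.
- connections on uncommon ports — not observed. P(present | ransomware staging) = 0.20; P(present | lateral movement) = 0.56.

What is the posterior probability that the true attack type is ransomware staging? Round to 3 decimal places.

0.118

Multiply each prior by the joint likelihood of the log feature pattern (using 1 − P(present | H) for each absent log feature):
  ransomware staging: 0.48 × 0.06 × (1 − 0.20) = 0.02304
  lateral movement: 0.52 × 0.75 × (1 − 0.56) = 0.1716
The unnormalized weights sum to 0.19464.
P(ransomware staging | evidence) = 0.02304 / 0.19464 ≈ 0.118.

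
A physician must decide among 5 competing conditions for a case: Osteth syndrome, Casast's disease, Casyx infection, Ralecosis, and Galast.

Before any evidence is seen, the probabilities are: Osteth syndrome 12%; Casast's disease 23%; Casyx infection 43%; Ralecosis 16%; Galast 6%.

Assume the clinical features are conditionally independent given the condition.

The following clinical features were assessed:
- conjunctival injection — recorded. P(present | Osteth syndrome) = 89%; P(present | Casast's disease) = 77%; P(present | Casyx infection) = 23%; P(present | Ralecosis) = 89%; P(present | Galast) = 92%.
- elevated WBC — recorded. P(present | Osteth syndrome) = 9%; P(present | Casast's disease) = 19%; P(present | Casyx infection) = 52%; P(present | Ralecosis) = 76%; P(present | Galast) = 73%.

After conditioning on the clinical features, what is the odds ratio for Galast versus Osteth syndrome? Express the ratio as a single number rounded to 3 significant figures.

4.19

The normalizing constant cancels in an odds ratio, so compute prior × likelihood for the two hypotheses only:
  Galast: 0.06 × 0.92 × 0.73 = 0.040296
  Osteth syndrome: 0.12 × 0.89 × 0.09 = 0.009612
Posterior odds = 0.040296 / 0.009612 ≈ 4.19.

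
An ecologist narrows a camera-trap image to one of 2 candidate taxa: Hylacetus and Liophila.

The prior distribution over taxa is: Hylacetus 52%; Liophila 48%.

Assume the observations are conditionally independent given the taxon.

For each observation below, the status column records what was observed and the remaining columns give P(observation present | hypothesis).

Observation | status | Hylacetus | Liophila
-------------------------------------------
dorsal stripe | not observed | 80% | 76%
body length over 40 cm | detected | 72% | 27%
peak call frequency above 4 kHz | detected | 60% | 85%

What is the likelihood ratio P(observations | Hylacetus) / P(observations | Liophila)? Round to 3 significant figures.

1.57

The Bayes factor is the ratio of the joint likelihoods of the evidence pattern under the two hypotheses (using 1 − P(present | H) for each absent observation).
  Hylacetus: (1 − 0.80) × 0.72 × 0.60 = 0.0864
  Liophila: (1 − 0.76) × 0.27 × 0.85 = 0.05508
Bayes factor = 0.0864 / 0.05508 ≈ 1.57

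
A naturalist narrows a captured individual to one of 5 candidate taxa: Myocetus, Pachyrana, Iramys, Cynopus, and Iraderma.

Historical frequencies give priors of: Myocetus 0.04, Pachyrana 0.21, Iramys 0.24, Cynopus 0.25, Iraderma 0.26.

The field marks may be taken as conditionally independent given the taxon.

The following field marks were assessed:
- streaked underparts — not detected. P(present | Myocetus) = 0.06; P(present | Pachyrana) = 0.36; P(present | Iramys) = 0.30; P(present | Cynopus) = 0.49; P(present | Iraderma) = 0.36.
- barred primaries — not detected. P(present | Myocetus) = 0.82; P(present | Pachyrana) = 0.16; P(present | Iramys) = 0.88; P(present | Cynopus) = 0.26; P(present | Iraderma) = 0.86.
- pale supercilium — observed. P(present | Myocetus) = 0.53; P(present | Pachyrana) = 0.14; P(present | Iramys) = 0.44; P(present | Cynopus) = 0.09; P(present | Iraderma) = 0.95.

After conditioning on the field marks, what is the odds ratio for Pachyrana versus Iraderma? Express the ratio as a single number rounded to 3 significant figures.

Posterior odds equal prior odds times the likelihood ratio; only the two competing hypotheses matter (using 1 − P(present | H) for each absent field mark).
  Pachyrana: 0.21 × (1 − 0.36) × (1 − 0.16) × 0.14 = 0.015805
  Iraderma: 0.26 × (1 − 0.36) × (1 − 0.86) × 0.95 = 0.022131
Posterior odds = 0.015805 / 0.022131 ≈ 0.714.

0.714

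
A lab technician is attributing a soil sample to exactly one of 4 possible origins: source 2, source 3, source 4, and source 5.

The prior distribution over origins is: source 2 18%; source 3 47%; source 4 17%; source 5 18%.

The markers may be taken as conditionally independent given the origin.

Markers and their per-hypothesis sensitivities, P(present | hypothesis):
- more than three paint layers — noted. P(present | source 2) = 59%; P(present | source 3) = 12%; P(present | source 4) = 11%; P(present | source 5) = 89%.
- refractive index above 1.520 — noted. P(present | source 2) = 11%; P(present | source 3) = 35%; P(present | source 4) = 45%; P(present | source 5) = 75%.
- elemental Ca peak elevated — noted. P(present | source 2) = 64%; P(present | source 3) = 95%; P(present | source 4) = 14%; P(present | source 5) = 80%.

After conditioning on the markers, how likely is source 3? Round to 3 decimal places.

By Bayes' rule with conditional independence, the unnormalized weight for each hypothesis is prior × ∏ likelihoods:
  source 2: 0.18 × 0.59 × 0.11 × 0.64 = 0.0074765
  source 3: 0.47 × 0.12 × 0.35 × 0.95 = 0.018753
  source 4: 0.17 × 0.11 × 0.45 × 0.14 = 0.0011781
  source 5: 0.18 × 0.89 × 0.75 × 0.80 = 0.09612
Normalizing constant Z = 0.0074765 + 0.018753 + 0.0011781 + 0.09612 = 0.12353.
P(source 3 | evidence) = 0.018753 / 0.12353 ≈ 0.152.

0.152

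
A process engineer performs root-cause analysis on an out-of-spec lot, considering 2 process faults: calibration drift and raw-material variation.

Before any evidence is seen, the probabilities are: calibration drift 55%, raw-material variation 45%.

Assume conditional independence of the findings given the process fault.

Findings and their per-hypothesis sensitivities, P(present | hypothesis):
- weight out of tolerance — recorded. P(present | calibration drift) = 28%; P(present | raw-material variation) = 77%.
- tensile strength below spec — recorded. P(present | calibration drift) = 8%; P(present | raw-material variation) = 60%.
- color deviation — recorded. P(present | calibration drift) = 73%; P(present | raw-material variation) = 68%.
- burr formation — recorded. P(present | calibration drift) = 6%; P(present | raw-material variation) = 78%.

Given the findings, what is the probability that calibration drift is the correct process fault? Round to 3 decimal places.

0.005

Multiply each prior by the joint likelihood of the evidence pattern:
  calibration drift: 0.55 × 0.28 × 0.08 × 0.73 × 0.06 = 0.00053962
  raw-material variation: 0.45 × 0.77 × 0.60 × 0.68 × 0.78 = 0.11027
Marginal likelihood of the evidence = 0.11081.
P(calibration drift | evidence) = 0.00053962 / 0.11081 ≈ 0.005.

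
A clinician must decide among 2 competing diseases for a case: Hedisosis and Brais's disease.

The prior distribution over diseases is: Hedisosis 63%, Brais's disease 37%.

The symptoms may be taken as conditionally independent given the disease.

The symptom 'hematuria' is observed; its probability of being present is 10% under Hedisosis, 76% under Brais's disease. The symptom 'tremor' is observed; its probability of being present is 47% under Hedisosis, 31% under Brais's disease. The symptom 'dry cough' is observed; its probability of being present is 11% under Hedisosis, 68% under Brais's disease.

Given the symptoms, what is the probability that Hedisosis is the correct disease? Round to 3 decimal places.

For each hypothesis, the unnormalized posterior weight is prior × product of the symptom likelihoods:
  Hedisosis: 0.63 × 0.10 × 0.47 × 0.11 = 0.0032571
  Brais's disease: 0.37 × 0.76 × 0.31 × 0.68 = 0.059277
The unnormalized weights sum to 0.062534.
P(Hedisosis | evidence) = 0.0032571 / 0.062534 ≈ 0.052.

0.052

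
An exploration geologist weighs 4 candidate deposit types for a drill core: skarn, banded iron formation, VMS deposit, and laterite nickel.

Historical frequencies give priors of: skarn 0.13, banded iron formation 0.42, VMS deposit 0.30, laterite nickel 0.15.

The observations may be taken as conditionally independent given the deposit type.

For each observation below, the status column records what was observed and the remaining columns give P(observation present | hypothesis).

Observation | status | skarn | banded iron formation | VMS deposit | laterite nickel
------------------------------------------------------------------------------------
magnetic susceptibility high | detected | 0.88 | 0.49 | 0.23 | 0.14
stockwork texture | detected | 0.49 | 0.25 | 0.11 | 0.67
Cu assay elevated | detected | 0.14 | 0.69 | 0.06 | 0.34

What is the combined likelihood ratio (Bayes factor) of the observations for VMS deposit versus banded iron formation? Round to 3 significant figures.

0.0180

Joint likelihood of the evidence pattern under each hypothesis:
  VMS deposit: 0.23 × 0.11 × 0.06 = 0.001518
  banded iron formation: 0.49 × 0.25 × 0.69 = 0.084525
Bayes factor = 0.001518 / 0.084525 ≈ 0.0180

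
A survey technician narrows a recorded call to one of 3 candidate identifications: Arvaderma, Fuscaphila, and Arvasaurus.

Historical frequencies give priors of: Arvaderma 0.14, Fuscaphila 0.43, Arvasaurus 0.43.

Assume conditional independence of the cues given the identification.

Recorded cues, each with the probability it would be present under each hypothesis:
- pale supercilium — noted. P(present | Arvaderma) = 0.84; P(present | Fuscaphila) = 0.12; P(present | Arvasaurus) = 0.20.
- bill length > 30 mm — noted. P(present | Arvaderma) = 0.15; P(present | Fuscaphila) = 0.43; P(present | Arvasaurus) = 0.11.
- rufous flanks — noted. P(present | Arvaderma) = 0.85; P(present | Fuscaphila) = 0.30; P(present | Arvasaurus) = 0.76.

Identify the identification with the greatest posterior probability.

For each hypothesis, the unnormalized posterior weight is prior × product of the cue likelihoods:
  Arvaderma: 0.14 × 0.84 × 0.15 × 0.85 = 0.014994
  Fuscaphila: 0.43 × 0.12 × 0.43 × 0.30 = 0.0066564
  Arvasaurus: 0.43 × 0.20 × 0.11 × 0.76 = 0.0071896
Normalizing constant Z = 0.014994 + 0.0066564 + 0.0071896 = 0.02884.
P(Arvaderma | evidence) ≈ 0.014994 / 0.02884 ≈ 0.520
P(Fuscaphila | evidence) ≈ 0.0066564 / 0.02884 ≈ 0.231
P(Arvasaurus | evidence) ≈ 0.0071896 / 0.02884 ≈ 0.249
The largest is 0.520, so Arvaderma is most probable.

Arvaderma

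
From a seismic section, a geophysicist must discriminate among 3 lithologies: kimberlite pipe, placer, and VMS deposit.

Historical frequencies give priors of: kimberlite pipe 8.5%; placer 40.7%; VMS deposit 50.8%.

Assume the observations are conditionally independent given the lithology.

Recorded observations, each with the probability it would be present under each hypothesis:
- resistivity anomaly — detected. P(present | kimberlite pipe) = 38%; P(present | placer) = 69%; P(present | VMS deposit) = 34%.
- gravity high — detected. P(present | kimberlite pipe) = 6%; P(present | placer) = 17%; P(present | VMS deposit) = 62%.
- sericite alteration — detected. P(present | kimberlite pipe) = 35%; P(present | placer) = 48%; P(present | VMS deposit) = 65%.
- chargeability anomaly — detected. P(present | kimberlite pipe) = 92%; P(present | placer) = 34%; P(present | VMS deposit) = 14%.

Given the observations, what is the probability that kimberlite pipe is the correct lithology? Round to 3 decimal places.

0.034

By Bayes' rule with conditional independence, the unnormalized weight for each hypothesis is prior × ∏ likelihoods:
  kimberlite pipe: 0.085 × 0.38 × 0.06 × 0.35 × 0.92 = 0.00062404
  placer: 0.407 × 0.69 × 0.17 × 0.48 × 0.34 = 0.0077913
  VMS deposit: 0.508 × 0.34 × 0.62 × 0.65 × 0.14 = 0.0097449
The unnormalized weights sum to 0.01816.
P(kimberlite pipe | evidence) = 0.00062404 / 0.01816 ≈ 0.034.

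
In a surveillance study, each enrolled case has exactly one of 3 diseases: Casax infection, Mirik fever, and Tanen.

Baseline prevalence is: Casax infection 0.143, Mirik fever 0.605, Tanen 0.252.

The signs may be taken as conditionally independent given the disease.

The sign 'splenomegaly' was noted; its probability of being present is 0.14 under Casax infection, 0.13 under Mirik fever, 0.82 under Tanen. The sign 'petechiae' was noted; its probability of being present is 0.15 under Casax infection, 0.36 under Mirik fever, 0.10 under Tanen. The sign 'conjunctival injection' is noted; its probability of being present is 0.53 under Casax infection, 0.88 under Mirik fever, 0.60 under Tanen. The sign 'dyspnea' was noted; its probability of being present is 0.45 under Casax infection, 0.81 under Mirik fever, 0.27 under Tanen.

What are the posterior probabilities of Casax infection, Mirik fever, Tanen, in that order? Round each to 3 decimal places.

0.030, 0.832, 0.138

For each hypothesis, the unnormalized posterior weight is prior × product of the sign likelihoods:
  Casax infection: 0.143 × 0.14 × 0.15 × 0.53 × 0.45 = 0.00071622
  Mirik fever: 0.605 × 0.13 × 0.36 × 0.88 × 0.81 = 0.020182
  Tanen: 0.252 × 0.82 × 0.10 × 0.60 × 0.27 = 0.0033476
Normalizing constant Z = 0.00071622 + 0.020182 + 0.0033476 = 0.024246.
P(Casax infection | evidence) = 0.00071622 / 0.024246 ≈ 0.030
P(Mirik fever | evidence) = 0.020182 / 0.024246 ≈ 0.832
P(Tanen | evidence) = 0.0033476 / 0.024246 ≈ 0.138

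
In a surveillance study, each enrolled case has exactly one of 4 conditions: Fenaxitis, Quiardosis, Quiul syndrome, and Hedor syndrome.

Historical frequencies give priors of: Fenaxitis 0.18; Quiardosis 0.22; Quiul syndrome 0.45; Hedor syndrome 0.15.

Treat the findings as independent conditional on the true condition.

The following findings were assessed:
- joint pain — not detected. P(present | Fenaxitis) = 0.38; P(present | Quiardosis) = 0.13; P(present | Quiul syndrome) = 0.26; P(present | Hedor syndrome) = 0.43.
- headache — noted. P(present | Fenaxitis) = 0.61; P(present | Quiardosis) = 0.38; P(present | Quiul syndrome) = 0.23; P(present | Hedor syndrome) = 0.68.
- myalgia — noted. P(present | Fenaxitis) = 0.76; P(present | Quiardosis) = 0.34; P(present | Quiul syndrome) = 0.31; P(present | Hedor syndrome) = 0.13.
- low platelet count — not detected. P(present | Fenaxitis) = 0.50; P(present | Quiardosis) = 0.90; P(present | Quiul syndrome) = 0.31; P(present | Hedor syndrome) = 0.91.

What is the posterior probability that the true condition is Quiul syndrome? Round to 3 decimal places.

By Bayes' rule with conditional independence, the unnormalized weight for each hypothesis is prior × ∏ likelihoods (using 1 − P(present | H) for each absent finding):
  Fenaxitis: 0.18 × (1 − 0.38) × 0.61 × 0.76 × (1 − 0.50) = 0.025869
  Quiardosis: 0.22 × (1 − 0.13) × 0.38 × 0.34 × (1 − 0.90) = 0.0024729
  Quiul syndrome: 0.45 × (1 − 0.26) × 0.23 × 0.31 × (1 − 0.31) = 0.016383
  Hedor syndrome: 0.15 × (1 − 0.43) × 0.68 × 0.13 × (1 − 0.91) = 0.00068024
Normalizing constant Z = 0.025869 + 0.0024729 + 0.016383 + 0.00068024 = 0.045405.
P(Quiul syndrome | evidence) = 0.016383 / 0.045405 ≈ 0.361.

0.361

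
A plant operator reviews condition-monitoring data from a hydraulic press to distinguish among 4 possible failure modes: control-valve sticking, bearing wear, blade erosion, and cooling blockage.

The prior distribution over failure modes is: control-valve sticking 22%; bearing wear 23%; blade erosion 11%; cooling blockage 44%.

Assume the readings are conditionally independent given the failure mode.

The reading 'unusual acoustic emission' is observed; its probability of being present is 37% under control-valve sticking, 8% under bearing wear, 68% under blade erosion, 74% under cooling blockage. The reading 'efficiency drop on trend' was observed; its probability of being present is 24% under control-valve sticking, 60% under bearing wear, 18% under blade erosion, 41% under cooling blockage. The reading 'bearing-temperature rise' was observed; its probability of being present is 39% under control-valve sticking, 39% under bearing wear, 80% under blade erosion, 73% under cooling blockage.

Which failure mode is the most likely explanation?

By Bayes' rule with conditional independence, the unnormalized weight for each hypothesis is prior × ∏ likelihoods:
  control-valve sticking: 0.22 × 0.37 × 0.24 × 0.39 = 0.007619
  bearing wear: 0.23 × 0.08 × 0.60 × 0.39 = 0.0043056
  blade erosion: 0.11 × 0.68 × 0.18 × 0.80 = 0.010771
  cooling blockage: 0.44 × 0.74 × 0.41 × 0.73 = 0.097452
Normalizing constant Z = 0.007619 + 0.0043056 + 0.010771 + 0.097452 = 0.12015.
P(control-valve sticking | evidence) ≈ 0.007619 / 0.12015 ≈ 0.063
P(bearing wear | evidence) ≈ 0.0043056 / 0.12015 ≈ 0.036
P(blade erosion | evidence) ≈ 0.010771 / 0.12015 ≈ 0.090
P(cooling blockage | evidence) ≈ 0.097452 / 0.12015 ≈ 0.811
The largest is 0.811, so cooling blockage is most probable.

cooling blockage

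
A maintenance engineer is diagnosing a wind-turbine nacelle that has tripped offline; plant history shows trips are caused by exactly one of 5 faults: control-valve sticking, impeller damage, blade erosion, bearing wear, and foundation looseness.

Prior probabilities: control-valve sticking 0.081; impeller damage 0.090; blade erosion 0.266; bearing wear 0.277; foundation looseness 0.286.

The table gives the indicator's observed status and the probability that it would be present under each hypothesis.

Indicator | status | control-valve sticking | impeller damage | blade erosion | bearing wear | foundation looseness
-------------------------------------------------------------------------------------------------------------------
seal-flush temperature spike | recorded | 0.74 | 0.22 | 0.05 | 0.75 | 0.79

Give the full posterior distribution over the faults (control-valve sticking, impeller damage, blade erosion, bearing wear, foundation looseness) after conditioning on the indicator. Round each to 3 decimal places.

0.114, 0.038, 0.025, 0.394, 0.429

For each hypothesis, the unnormalized posterior weight is prior × likelihood:
  control-valve sticking: 0.081 × 0.74 = 0.05994
  impeller damage: 0.090 × 0.22 = 0.0198
  blade erosion: 0.266 × 0.05 = 0.0133
  bearing wear: 0.277 × 0.75 = 0.20775
  foundation looseness: 0.286 × 0.79 = 0.22594
The unnormalized weights sum to 0.52673.
P(control-valve sticking | evidence) = 0.05994 / 0.52673 ≈ 0.114
P(impeller damage | evidence) = 0.0198 / 0.52673 ≈ 0.038
P(blade erosion | evidence) = 0.0133 / 0.52673 ≈ 0.025
P(bearing wear | evidence) = 0.20775 / 0.52673 ≈ 0.394
P(foundation looseness | evidence) = 0.22594 / 0.52673 ≈ 0.429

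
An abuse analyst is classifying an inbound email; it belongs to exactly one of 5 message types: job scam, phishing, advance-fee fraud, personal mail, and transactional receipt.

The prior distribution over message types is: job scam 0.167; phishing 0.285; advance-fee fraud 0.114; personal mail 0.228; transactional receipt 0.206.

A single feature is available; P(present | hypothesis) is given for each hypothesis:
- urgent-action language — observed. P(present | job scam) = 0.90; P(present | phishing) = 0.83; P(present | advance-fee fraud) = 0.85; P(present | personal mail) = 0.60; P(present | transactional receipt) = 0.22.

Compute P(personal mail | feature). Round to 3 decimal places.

By Bayes' rule, the unnormalized weight for each hypothesis is prior × likelihood:
  job scam: 0.167 × 0.90 = 0.1503
  phishing: 0.285 × 0.83 = 0.23655
  advance-fee fraud: 0.114 × 0.85 = 0.0969
  personal mail: 0.228 × 0.60 = 0.1368
  transactional receipt: 0.206 × 0.22 = 0.04532
Normalizing constant Z = 0.1503 + 0.23655 + 0.0969 + 0.1368 + 0.04532 = 0.66587.
P(personal mail | evidence) = 0.1368 / 0.66587 ≈ 0.205.

0.205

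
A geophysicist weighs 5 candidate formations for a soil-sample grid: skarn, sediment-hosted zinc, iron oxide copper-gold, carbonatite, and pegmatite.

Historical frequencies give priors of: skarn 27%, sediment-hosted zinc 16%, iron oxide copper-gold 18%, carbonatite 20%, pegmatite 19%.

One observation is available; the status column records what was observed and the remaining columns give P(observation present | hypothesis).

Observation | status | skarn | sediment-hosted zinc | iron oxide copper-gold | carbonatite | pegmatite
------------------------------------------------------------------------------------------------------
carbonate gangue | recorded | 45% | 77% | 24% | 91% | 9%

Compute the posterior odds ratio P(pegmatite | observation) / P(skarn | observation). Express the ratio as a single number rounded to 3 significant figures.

The normalizing constant cancels in an odds ratio, so compute prior × likelihood for the two hypotheses only:
  pegmatite: 0.19 × 0.09 = 0.0171
  skarn: 0.27 × 0.45 = 0.1215
Posterior odds = 0.0171 / 0.1215 ≈ 0.141.

0.141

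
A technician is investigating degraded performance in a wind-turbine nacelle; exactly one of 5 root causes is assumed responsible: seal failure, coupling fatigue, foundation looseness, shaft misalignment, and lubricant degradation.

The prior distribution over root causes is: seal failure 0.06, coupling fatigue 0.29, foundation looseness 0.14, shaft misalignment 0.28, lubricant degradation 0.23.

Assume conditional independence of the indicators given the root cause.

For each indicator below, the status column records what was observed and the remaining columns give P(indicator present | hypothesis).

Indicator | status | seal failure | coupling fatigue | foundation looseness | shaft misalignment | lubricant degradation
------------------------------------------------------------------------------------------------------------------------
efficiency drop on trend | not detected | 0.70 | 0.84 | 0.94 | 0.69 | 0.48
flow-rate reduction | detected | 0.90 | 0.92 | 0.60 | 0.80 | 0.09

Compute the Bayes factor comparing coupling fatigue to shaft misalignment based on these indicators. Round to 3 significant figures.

Take the product of per-indicator likelihoods under each hypothesis (using 1 − P(present | H) for each absent indicator), then divide.
  coupling fatigue: (1 − 0.84) × 0.92 = 0.1472
  shaft misalignment: (1 − 0.69) × 0.80 = 0.248
Bayes factor = 0.1472 / 0.248 ≈ 0.594

0.594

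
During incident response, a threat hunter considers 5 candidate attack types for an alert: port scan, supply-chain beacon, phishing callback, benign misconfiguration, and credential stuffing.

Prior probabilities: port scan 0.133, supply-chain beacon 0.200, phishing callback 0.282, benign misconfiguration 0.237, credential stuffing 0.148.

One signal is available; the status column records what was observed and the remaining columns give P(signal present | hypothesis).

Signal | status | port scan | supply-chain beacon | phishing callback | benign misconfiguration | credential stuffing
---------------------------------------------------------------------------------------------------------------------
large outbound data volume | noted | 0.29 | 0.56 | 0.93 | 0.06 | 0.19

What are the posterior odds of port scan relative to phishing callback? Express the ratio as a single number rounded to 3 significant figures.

Unnormalized posterior weight (prior times the signal likelihood) for each of the two hypotheses:
  port scan: 0.133 × 0.29 = 0.03857
  phishing callback: 0.282 × 0.93 = 0.26226
Posterior odds = 0.03857 / 0.26226 ≈ 0.147.

0.147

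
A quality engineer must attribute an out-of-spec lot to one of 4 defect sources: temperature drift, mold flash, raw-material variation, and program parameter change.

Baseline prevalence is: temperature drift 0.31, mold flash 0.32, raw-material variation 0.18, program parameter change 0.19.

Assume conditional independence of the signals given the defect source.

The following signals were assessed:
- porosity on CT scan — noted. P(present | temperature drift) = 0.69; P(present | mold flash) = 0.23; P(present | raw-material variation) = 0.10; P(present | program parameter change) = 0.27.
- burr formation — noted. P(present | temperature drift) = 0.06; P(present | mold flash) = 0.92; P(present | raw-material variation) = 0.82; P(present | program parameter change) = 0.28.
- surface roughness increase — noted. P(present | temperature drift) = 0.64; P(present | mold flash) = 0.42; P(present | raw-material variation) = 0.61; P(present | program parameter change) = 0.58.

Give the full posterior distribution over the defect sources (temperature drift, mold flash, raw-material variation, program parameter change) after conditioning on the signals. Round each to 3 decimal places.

0.152, 0.527, 0.167, 0.154

For each hypothesis, the unnormalized posterior weight is prior × product of the signal likelihoods:
  temperature drift: 0.31 × 0.69 × 0.06 × 0.64 = 0.0082138
  mold flash: 0.32 × 0.23 × 0.92 × 0.42 = 0.028439
  raw-material variation: 0.18 × 0.10 × 0.82 × 0.61 = 0.0090036
  program parameter change: 0.19 × 0.27 × 0.28 × 0.58 = 0.0083311
Marginal likelihood of the evidence = 0.053988.
P(temperature drift | evidence) = 0.0082138 / 0.053988 ≈ 0.152
P(mold flash | evidence) = 0.028439 / 0.053988 ≈ 0.527
P(raw-material variation | evidence) = 0.0090036 / 0.053988 ≈ 0.167
P(program parameter change | evidence) = 0.0083311 / 0.053988 ≈ 0.154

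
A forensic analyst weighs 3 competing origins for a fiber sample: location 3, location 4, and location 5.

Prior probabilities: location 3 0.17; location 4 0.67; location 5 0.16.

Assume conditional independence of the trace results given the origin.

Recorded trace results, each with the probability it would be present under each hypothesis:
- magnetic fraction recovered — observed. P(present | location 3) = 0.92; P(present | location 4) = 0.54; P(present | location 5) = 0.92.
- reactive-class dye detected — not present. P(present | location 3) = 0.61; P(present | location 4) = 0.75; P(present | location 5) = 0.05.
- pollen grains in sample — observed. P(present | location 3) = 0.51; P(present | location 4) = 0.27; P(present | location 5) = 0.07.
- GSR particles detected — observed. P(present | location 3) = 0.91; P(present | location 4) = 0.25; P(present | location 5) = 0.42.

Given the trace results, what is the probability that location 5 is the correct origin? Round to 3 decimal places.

0.107

Multiply each prior by the joint likelihood of the trace result pattern (using 1 − P(present | H) for each absent trace result):
  location 3: 0.17 × 0.92 × (1 − 0.61) × 0.51 × 0.91 = 0.028308
  location 4: 0.67 × 0.54 × (1 − 0.75) × 0.27 × 0.25 = 0.0061054
  location 5: 0.16 × 0.92 × (1 − 0.05) × 0.07 × 0.42 = 0.0041113
Marginal likelihood of the evidence = 0.038525.
P(location 5 | evidence) = 0.0041113 / 0.038525 ≈ 0.107.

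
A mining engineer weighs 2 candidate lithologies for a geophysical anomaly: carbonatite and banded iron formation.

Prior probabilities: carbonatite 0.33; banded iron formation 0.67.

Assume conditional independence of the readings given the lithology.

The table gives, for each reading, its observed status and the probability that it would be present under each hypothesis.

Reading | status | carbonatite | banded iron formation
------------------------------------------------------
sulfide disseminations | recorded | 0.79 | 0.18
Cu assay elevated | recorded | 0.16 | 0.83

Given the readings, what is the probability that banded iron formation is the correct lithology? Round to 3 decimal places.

0.706

By Bayes' rule with conditional independence, the unnormalized weight for each hypothesis is prior × ∏ likelihoods:
  carbonatite: 0.33 × 0.79 × 0.16 = 0.041712
  banded iron formation: 0.67 × 0.18 × 0.83 = 0.1001
Normalizing constant Z = 0.041712 + 0.1001 = 0.14181.
P(banded iron formation | evidence) = 0.1001 / 0.14181 ≈ 0.706.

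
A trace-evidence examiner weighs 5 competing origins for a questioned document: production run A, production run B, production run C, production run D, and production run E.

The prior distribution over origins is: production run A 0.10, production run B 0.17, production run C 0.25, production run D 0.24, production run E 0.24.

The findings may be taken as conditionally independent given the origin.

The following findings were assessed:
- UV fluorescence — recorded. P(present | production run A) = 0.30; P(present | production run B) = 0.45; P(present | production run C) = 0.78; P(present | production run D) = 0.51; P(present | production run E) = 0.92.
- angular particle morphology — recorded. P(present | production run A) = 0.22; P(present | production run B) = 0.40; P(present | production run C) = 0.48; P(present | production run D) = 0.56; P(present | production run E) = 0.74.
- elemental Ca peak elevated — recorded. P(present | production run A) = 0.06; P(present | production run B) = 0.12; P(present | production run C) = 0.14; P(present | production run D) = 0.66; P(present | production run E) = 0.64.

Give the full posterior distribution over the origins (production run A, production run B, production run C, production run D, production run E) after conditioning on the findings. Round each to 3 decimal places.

0.002, 0.022, 0.078, 0.271, 0.626

For each hypothesis, the unnormalized posterior weight is prior × product of the finding likelihoods:
  production run A: 0.10 × 0.30 × 0.22 × 0.06 = 0.000396
  production run B: 0.17 × 0.45 × 0.40 × 0.12 = 0.003672
  production run C: 0.25 × 0.78 × 0.48 × 0.14 = 0.013104
  production run D: 0.24 × 0.51 × 0.56 × 0.66 = 0.045239
  production run E: 0.24 × 0.92 × 0.74 × 0.64 = 0.10457
The unnormalized weights sum to 0.16698.
P(production run A | evidence) = 0.000396 / 0.16698 ≈ 0.002
P(production run B | evidence) = 0.003672 / 0.16698 ≈ 0.022
P(production run C | evidence) = 0.013104 / 0.16698 ≈ 0.078
P(production run D | evidence) = 0.045239 / 0.16698 ≈ 0.271
P(production run E | evidence) = 0.10457 / 0.16698 ≈ 0.626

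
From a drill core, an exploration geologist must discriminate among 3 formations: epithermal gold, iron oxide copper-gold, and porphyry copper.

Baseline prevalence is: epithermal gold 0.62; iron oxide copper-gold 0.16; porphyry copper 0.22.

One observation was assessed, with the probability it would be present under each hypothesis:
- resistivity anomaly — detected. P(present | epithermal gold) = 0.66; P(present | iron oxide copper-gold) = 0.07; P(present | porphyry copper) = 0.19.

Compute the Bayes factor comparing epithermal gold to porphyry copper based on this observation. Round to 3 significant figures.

Likelihood of this observation under each hypothesis:
  epithermal gold: 0.66
  porphyry copper: 0.19
Bayes factor = 0.66 / 0.19 ≈ 3.47

3.47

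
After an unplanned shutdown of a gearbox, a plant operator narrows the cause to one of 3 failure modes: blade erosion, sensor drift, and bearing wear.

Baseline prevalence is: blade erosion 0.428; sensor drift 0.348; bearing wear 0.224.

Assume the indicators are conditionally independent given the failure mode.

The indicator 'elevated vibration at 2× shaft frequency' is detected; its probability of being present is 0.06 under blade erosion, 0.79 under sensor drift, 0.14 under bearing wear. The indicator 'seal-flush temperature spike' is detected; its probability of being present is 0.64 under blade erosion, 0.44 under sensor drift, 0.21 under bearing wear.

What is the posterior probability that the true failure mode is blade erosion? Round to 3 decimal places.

0.114

For each hypothesis, the unnormalized posterior weight is prior × product of the indicator likelihoods:
  blade erosion: 0.428 × 0.06 × 0.64 = 0.016435
  sensor drift: 0.348 × 0.79 × 0.44 = 0.12096
  bearing wear: 0.224 × 0.14 × 0.21 = 0.0065856
Marginal likelihood of the evidence = 0.14399.
P(blade erosion | evidence) = 0.016435 / 0.14399 ≈ 0.114.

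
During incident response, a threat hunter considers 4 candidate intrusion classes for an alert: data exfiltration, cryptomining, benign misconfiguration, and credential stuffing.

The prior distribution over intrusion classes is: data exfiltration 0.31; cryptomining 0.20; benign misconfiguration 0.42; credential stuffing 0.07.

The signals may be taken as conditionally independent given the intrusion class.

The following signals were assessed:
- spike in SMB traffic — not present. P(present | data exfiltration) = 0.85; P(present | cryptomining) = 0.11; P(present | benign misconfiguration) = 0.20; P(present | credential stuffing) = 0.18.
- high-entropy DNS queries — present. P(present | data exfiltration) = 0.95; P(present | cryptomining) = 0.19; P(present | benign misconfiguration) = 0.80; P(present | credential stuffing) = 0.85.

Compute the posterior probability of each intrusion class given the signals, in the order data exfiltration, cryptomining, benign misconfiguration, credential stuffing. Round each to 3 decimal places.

0.112, 0.085, 0.679, 0.123

Multiply each prior by the joint likelihood of the signal pattern (using 1 − P(present | H) for each absent signal):
  data exfiltration: 0.31 × (1 − 0.85) × 0.95 = 0.044175
  cryptomining: 0.20 × (1 − 0.11) × 0.19 = 0.03382
  benign misconfiguration: 0.42 × (1 − 0.20) × 0.80 = 0.2688
  credential stuffing: 0.07 × (1 − 0.18) × 0.85 = 0.04879
The unnormalized weights sum to 0.39559.
P(data exfiltration | evidence) = 0.044175 / 0.39559 ≈ 0.112
P(cryptomining | evidence) = 0.03382 / 0.39559 ≈ 0.085
P(benign misconfiguration | evidence) = 0.2688 / 0.39559 ≈ 0.679
P(credential stuffing | evidence) = 0.04879 / 0.39559 ≈ 0.123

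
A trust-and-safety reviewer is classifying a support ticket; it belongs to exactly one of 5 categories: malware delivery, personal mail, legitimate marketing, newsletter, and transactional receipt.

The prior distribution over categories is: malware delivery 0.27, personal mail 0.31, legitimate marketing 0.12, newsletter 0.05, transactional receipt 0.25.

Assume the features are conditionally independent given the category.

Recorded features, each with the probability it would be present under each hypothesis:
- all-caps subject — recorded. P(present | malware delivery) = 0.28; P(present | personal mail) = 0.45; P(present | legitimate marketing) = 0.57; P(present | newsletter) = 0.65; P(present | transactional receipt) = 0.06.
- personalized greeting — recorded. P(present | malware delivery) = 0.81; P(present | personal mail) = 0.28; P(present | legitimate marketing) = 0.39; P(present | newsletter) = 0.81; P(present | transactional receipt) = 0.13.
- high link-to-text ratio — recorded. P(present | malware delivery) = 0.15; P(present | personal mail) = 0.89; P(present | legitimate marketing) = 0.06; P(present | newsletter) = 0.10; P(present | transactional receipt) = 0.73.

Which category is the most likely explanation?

By Bayes' rule with conditional independence, the unnormalized weight for each hypothesis is prior × ∏ likelihoods:
  malware delivery: 0.27 × 0.28 × 0.81 × 0.15 = 0.0091854
  personal mail: 0.31 × 0.45 × 0.28 × 0.89 = 0.034763
  legitimate marketing: 0.12 × 0.57 × 0.39 × 0.06 = 0.0016006
  newsletter: 0.05 × 0.65 × 0.81 × 0.10 = 0.0026325
  transactional receipt: 0.25 × 0.06 × 0.13 × 0.73 = 0.0014235
The unnormalized weights sum to 0.049605.
P(malware delivery | evidence) ≈ 0.0091854 / 0.049605 ≈ 0.185
P(personal mail | evidence) ≈ 0.034763 / 0.049605 ≈ 0.701
P(legitimate marketing | evidence) ≈ 0.0016006 / 0.049605 ≈ 0.032
P(newsletter | evidence) ≈ 0.0026325 / 0.049605 ≈ 0.053
P(transactional receipt | evidence) ≈ 0.0014235 / 0.049605 ≈ 0.029
The largest is 0.701, so personal mail is most probable.

personal mail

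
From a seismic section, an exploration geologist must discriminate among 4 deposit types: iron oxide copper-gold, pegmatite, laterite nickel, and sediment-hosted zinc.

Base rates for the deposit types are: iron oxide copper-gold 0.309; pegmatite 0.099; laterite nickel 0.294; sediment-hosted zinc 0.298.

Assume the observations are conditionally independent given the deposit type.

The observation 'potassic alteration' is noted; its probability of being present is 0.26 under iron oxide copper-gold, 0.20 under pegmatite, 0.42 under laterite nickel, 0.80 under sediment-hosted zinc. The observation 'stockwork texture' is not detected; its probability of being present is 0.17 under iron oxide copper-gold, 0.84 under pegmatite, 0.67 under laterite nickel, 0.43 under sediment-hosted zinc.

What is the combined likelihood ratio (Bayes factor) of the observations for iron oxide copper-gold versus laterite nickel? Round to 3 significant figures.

1.56

Take the product of per-observation likelihoods under each hypothesis (using 1 − P(present | H) for each absent observation), then divide.
  iron oxide copper-gold: 0.26 × (1 − 0.17) = 0.2158
  laterite nickel: 0.42 × (1 − 0.67) = 0.1386
Bayes factor = 0.2158 / 0.1386 ≈ 1.56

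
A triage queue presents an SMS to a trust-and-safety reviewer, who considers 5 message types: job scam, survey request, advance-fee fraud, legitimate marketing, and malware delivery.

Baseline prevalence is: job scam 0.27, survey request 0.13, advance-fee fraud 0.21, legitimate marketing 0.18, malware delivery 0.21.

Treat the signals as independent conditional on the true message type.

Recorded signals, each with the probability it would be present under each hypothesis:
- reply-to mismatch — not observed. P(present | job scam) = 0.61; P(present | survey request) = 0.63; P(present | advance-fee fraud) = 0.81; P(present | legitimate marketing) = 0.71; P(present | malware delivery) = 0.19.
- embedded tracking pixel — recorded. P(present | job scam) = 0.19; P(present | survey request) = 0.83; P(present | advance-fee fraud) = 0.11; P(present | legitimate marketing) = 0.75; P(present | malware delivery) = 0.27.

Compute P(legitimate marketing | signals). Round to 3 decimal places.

0.262

By Bayes' rule with conditional independence, the unnormalized weight for each hypothesis is prior × ∏ likelihoods (using 1 − P(present | H) for each absent signal):
  job scam: 0.27 × (1 − 0.61) × 0.19 = 0.020007
  survey request: 0.13 × (1 − 0.63) × 0.83 = 0.039923
  advance-fee fraud: 0.21 × (1 − 0.81) × 0.11 = 0.004389
  legitimate marketing: 0.18 × (1 − 0.71) × 0.75 = 0.03915
  malware delivery: 0.21 × (1 − 0.19) × 0.27 = 0.045927
Normalizing constant Z = 0.020007 + 0.039923 + 0.004389 + 0.03915 + 0.045927 = 0.1494.
P(legitimate marketing | evidence) = 0.03915 / 0.1494 ≈ 0.262.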